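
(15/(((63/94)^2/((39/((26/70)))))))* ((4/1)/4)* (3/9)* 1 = 220900/189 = 1168.78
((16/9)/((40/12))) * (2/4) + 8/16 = 0.77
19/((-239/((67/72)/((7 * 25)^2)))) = -1273/526995000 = -0.00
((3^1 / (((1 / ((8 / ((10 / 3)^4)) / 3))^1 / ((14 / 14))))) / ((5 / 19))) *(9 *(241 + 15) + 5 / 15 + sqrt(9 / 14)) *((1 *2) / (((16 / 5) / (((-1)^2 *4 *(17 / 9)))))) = 8721 *sqrt(14) / 35000 + 6698697 / 2500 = 2680.41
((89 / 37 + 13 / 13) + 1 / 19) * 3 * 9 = 93.37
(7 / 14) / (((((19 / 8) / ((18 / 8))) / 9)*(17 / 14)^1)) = 1134 / 323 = 3.51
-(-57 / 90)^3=6859 / 27000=0.25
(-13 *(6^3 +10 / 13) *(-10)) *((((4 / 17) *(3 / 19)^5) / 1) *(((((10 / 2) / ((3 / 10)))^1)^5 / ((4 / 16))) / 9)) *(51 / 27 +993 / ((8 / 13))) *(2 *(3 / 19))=4097266325000000000 / 21594059379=189740439.86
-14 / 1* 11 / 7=-22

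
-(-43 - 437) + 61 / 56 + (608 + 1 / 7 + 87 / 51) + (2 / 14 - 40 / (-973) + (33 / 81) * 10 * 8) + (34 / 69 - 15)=91149876179 / 82175688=1109.21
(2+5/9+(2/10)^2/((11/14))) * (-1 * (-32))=206432/2475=83.41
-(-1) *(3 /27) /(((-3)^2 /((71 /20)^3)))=357911 /648000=0.55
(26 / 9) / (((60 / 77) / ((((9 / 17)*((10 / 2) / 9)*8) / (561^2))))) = 364 / 13132449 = 0.00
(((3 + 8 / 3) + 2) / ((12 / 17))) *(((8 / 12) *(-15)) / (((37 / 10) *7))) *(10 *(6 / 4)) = -48875 / 777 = -62.90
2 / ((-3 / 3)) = -2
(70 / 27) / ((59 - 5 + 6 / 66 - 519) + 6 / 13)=-0.01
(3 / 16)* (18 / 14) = 27 / 112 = 0.24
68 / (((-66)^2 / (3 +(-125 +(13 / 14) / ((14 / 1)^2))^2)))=666755134403 / 2733221568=243.94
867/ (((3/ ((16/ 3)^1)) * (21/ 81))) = 41616/ 7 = 5945.14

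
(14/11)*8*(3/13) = 336/143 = 2.35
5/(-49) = -5/49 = -0.10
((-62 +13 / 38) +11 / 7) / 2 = -15983 / 532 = -30.04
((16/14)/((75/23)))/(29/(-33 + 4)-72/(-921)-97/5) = -28244/1637685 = -0.02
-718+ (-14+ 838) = 106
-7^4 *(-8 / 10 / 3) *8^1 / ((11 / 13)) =998816 / 165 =6053.43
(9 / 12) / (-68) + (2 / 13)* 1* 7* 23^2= 2014393 / 3536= 569.68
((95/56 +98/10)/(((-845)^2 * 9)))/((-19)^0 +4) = 1073/2998905000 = 0.00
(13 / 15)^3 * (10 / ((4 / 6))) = 2197 / 225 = 9.76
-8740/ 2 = -4370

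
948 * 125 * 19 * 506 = 1139259000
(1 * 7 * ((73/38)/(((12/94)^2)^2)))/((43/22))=27428686901/1058832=25904.66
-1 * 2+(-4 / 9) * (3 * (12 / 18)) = -26 / 9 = -2.89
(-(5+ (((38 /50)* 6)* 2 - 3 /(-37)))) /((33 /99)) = -39408 /925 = -42.60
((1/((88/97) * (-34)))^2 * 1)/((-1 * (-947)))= 0.00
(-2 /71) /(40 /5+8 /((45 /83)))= -45 /36352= -0.00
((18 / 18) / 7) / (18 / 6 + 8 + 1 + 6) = 1 / 126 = 0.01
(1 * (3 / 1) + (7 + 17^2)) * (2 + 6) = 2392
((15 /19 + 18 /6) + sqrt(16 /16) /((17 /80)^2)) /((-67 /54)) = -7690032 /367897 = -20.90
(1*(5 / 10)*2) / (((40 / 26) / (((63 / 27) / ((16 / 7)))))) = 637 / 960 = 0.66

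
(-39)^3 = -59319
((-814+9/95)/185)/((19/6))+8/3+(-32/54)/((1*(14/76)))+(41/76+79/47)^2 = 2.99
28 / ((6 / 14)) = 196 / 3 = 65.33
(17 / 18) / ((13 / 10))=85 / 117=0.73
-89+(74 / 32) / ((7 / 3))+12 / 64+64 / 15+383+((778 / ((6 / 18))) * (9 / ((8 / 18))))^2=234553066828 / 105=2233838731.70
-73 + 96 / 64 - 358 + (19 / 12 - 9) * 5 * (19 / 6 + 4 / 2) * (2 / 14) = -230263 / 504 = -456.87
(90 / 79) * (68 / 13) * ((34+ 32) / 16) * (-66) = -1666170 / 1027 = -1622.37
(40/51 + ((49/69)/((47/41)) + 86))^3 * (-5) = -559433650277658825895/167566658813091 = -3338573.76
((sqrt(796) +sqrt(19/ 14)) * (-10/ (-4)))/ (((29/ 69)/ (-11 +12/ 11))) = -37605 * sqrt(199)/ 319 - 37605 * sqrt(266)/ 8932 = -1731.62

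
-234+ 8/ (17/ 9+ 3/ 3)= -3006/ 13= -231.23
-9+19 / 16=-7.81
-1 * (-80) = 80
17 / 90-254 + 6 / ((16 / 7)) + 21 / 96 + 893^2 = 797198.03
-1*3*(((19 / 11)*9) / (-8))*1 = 513 / 88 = 5.83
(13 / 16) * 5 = 65 / 16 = 4.06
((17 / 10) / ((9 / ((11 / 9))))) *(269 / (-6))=-10.35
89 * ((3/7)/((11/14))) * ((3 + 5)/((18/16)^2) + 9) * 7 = 1546286/297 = 5206.35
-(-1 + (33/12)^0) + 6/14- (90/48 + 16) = -977/56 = -17.45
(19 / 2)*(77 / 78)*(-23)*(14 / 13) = -235543 / 1014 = -232.29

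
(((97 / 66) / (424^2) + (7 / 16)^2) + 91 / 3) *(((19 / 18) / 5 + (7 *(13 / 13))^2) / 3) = 3208214582479 / 6407216640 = 500.72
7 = 7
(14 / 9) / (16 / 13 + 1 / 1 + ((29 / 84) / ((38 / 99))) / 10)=1936480 / 2889009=0.67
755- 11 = 744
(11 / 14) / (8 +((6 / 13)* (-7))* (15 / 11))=1573 / 7196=0.22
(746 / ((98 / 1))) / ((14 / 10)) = 1865 / 343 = 5.44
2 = 2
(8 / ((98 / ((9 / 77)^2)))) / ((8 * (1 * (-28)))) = -81 / 16269176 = -0.00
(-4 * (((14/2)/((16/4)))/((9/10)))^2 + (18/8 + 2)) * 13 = -45799/324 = -141.35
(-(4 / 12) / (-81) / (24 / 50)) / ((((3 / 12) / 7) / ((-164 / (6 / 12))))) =-57400 / 729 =-78.74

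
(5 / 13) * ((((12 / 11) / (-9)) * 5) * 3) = -100 / 143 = -0.70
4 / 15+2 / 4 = 0.77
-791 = -791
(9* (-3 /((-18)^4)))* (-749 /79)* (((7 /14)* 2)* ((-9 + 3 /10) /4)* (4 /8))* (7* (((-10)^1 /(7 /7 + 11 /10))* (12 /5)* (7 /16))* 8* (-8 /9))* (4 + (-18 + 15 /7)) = 1802843 /230364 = 7.83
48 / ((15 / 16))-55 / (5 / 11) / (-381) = 98141 / 1905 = 51.52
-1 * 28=-28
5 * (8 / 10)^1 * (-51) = -204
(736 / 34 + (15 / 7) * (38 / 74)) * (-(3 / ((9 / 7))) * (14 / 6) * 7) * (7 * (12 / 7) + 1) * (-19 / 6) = 1212200171 / 33966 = 35688.63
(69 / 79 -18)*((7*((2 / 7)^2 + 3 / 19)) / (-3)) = 100573 / 10507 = 9.57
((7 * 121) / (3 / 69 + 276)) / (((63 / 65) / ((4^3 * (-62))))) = -12561.76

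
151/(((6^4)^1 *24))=151/31104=0.00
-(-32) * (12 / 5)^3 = 55296 / 125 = 442.37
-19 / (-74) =19 / 74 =0.26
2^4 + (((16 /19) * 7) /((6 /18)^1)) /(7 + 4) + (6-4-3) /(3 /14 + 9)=471794 /26961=17.50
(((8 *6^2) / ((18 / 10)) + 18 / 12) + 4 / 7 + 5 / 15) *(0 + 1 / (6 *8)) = 3.38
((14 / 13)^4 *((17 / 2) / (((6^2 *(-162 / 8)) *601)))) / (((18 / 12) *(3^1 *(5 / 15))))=-653072 / 37540207107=-0.00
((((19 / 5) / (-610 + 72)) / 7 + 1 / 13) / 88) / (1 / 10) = 18583 / 2154152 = 0.01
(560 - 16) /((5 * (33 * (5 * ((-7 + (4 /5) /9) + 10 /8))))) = -6528 /56045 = -0.12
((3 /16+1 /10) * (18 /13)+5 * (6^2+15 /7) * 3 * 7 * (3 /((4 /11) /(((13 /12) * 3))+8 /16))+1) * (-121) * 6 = -14256709.52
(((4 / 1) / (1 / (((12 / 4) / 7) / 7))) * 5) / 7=60 / 343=0.17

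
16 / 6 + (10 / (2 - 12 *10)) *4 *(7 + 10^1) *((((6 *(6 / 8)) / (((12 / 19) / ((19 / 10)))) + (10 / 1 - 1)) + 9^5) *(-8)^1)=8169902 / 3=2723300.67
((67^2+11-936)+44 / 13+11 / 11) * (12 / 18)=30926 / 13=2378.92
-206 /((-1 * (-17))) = -206 /17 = -12.12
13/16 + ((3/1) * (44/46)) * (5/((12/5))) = 2499/368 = 6.79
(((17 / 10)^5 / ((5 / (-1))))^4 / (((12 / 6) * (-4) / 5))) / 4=-4064231406647572522401601 / 400000000000000000000000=-10.16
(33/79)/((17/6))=198/1343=0.15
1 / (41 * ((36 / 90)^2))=0.15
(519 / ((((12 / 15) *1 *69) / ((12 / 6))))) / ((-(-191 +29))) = 865 / 7452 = 0.12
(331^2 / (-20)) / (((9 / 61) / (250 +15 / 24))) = -2679971621 / 288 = -9305457.02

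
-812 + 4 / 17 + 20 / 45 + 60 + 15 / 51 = -114907 / 153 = -751.03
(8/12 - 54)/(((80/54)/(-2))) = 72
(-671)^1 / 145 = -671 / 145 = -4.63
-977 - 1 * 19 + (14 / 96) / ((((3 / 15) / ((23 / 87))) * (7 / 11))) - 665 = -6935071 / 4176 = -1660.70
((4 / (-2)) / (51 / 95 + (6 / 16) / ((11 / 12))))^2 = 17472400 / 3908529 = 4.47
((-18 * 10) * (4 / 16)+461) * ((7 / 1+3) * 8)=33280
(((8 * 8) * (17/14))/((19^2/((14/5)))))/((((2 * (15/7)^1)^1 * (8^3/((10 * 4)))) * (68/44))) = 0.01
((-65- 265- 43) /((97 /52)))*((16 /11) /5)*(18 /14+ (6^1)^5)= -16895002176 /37345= -452403.33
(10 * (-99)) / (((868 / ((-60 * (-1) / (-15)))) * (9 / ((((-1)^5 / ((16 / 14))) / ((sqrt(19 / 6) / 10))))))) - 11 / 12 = -275 * sqrt(114) / 1178 - 11 / 12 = -3.41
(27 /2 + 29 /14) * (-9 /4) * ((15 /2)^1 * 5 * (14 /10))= -14715 /8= -1839.38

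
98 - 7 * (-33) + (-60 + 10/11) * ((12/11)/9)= 116827/363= 321.84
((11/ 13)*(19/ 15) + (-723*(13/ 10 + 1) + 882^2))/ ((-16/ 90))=-908226741/ 208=-4366474.72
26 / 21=1.24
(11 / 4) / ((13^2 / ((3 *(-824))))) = -6798 / 169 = -40.22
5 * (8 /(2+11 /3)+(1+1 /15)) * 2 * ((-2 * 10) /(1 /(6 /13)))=-50560 /221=-228.78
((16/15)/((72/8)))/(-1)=-16/135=-0.12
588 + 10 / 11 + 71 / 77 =45417 / 77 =589.83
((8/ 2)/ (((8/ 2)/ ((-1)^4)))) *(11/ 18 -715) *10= -64295/ 9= -7143.89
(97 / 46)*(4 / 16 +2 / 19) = 2619 / 3496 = 0.75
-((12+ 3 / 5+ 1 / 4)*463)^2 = -14158858081 / 400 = -35397145.20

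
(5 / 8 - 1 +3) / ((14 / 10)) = 15 / 8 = 1.88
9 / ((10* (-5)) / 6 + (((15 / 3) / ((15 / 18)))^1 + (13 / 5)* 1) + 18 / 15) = 135 / 22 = 6.14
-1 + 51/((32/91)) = 4609/32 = 144.03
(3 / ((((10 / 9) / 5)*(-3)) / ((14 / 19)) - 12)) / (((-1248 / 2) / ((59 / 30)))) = 413 / 563680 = 0.00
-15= -15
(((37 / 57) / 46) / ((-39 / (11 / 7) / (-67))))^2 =743598361 / 512378229636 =0.00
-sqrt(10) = -3.16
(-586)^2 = 343396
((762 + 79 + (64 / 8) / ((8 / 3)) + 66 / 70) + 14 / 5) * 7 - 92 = 5842.20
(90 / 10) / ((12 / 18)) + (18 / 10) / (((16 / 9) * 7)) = 7641 / 560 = 13.64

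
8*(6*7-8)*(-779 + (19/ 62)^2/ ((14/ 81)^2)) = -9937329175/ 47089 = -211032.92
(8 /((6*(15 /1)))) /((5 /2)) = 8 /225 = 0.04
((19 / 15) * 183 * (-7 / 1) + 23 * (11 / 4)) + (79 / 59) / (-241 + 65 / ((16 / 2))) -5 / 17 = -58286891723 / 37371780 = -1559.65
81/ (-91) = -81/ 91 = -0.89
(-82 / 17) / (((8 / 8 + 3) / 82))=-1681 / 17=-98.88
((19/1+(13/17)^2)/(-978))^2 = 8008900/19971625041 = 0.00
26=26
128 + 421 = 549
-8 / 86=-4 / 43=-0.09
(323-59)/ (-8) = -33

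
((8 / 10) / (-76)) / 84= -1 / 7980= -0.00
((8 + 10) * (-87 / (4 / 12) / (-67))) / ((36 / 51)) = 13311 / 134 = 99.34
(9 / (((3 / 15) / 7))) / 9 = 35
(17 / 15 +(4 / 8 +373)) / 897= 11239 / 26910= 0.42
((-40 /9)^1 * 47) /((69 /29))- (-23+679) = -461896 /621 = -743.79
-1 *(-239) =239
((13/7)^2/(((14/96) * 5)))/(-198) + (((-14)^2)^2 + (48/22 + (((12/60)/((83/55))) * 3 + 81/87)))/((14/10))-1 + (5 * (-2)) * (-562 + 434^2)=-252082615234379/136224165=-1850498.52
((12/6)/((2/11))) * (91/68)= 1001/68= 14.72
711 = 711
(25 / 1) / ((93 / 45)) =12.10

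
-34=-34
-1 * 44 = -44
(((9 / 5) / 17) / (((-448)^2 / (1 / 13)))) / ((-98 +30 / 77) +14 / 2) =-99 / 221049221120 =-0.00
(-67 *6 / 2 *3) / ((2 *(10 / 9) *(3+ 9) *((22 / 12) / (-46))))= 124821 / 220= 567.37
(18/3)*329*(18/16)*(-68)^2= 10268748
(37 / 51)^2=1369 / 2601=0.53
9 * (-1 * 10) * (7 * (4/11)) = -2520/11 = -229.09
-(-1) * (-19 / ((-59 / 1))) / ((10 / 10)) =19 / 59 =0.32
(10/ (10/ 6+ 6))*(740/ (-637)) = -22200/ 14651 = -1.52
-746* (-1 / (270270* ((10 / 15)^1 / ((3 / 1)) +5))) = 373 / 705705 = 0.00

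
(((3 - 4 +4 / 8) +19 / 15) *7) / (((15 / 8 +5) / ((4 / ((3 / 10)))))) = 5152 / 495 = 10.41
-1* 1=-1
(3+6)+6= 15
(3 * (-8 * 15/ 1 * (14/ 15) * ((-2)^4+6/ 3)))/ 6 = -1008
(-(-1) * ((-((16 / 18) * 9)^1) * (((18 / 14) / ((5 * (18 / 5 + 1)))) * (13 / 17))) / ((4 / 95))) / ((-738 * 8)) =1235 / 897736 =0.00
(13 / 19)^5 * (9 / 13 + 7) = 2856100 / 2476099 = 1.15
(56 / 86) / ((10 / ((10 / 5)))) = 28 / 215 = 0.13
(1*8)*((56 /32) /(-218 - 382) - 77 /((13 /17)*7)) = -448891 /3900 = -115.10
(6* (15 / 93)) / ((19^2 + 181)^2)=15 / 4553342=0.00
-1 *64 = -64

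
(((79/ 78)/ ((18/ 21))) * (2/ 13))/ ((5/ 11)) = 6083/ 15210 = 0.40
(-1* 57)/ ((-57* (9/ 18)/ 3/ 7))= 42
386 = 386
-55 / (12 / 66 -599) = 605 / 6587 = 0.09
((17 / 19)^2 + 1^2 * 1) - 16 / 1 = -5126 / 361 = -14.20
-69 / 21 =-23 / 7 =-3.29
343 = 343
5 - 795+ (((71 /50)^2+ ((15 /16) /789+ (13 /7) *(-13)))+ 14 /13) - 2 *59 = -222349140613 /239330000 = -929.05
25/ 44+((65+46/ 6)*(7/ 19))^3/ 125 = 156935349469/ 1018561500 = 154.08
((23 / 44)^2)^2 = 279841 / 3748096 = 0.07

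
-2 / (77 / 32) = -64 / 77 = -0.83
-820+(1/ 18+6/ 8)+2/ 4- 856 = -60289/ 36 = -1674.69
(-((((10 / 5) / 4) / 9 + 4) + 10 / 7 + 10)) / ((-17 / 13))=25363 / 2142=11.84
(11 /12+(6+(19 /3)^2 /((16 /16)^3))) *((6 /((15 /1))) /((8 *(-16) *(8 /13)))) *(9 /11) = -0.20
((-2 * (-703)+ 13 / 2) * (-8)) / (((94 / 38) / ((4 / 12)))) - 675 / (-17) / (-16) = -58493575 / 38352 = -1525.18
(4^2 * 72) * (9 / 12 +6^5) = 8958816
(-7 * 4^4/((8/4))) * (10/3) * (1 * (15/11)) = -44800/11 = -4072.73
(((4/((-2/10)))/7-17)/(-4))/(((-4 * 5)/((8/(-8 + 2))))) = 139/420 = 0.33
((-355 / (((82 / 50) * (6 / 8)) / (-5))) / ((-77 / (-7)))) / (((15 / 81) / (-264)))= -7668000 / 41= -187024.39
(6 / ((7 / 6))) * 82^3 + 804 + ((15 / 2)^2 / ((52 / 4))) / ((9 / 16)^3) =20907363628 / 7371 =2836435.17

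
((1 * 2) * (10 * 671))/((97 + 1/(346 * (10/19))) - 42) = 243.98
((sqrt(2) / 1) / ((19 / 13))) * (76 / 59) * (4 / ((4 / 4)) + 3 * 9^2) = 307.87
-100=-100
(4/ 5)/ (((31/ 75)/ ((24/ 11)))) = 1440/ 341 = 4.22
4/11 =0.36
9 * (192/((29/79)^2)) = 12823.36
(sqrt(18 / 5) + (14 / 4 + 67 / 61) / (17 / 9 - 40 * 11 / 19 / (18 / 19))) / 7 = -5049 / 173362 + 3 * sqrt(10) / 35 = 0.24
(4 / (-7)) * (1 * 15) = -60 / 7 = -8.57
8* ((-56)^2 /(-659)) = -25088 /659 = -38.07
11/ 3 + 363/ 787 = 9746/ 2361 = 4.13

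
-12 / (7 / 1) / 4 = -3 / 7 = -0.43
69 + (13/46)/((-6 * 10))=190427/2760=69.00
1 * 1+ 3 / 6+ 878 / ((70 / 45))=7923 / 14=565.93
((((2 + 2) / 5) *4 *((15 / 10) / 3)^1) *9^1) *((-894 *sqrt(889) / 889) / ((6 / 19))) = -203832 *sqrt(889) / 4445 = -1367.26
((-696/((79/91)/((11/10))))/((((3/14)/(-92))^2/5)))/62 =-96314970752/7347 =-13109428.44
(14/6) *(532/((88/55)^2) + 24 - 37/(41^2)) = 14546553/26896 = 540.84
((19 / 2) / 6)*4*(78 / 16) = 247 / 8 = 30.88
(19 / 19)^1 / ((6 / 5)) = 5 / 6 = 0.83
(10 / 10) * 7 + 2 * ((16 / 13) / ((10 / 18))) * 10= 667 / 13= 51.31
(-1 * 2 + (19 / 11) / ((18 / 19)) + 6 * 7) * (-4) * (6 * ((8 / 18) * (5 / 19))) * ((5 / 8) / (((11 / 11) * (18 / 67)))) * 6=-27741350 / 16929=-1638.69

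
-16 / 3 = -5.33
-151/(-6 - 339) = 151/345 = 0.44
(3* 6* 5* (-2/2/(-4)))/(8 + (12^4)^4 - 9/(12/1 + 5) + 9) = 765/6286064802431238704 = 0.00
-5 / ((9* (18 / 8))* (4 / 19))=-95 / 81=-1.17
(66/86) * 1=33/43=0.77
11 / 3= 3.67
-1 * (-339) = 339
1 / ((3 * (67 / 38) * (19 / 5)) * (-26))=-5 / 2613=-0.00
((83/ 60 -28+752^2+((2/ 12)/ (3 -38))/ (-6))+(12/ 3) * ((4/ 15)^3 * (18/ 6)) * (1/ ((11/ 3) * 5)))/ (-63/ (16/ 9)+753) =3918758358016/ 4972708125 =788.05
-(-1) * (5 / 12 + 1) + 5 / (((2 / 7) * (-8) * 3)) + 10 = 171 / 16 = 10.69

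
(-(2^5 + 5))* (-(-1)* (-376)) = 13912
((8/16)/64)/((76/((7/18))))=7/175104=0.00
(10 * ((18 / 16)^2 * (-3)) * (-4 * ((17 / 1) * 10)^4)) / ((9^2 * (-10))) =-156601875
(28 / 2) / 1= 14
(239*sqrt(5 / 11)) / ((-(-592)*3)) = 239*sqrt(55) / 19536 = 0.09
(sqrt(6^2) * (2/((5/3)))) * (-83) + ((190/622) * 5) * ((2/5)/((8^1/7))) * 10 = -1841911/3110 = -592.25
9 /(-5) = -9 /5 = -1.80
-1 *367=-367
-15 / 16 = -0.94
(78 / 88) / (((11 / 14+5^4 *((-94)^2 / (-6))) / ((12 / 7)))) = -702 / 425232137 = -0.00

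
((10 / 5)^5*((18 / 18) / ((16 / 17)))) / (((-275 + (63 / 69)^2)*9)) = -8993 / 652653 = -0.01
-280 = -280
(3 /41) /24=0.00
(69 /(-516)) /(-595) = 23 /102340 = 0.00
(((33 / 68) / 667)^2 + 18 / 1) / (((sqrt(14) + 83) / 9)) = 27660664745739 / 14143021310000 - 333261021033 * sqrt(14) / 14143021310000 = 1.87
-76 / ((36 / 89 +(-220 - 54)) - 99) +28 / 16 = 259183 / 132644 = 1.95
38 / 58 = 0.66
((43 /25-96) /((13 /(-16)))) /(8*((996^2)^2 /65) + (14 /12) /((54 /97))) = 12218688 /12753880845778435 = 0.00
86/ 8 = 43/ 4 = 10.75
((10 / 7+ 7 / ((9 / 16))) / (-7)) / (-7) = 874 / 3087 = 0.28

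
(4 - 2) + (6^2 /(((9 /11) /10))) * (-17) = -7478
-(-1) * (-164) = -164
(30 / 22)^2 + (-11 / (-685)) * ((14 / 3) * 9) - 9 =-535938 / 82885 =-6.47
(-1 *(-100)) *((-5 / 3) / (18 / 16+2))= -160 / 3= -53.33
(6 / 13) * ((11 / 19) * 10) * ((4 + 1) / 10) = 330 / 247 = 1.34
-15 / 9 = -5 / 3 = -1.67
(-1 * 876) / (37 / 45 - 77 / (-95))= -187245 / 349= -536.52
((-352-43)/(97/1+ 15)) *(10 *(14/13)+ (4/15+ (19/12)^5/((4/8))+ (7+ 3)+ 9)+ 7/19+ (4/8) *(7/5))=-619144942487/3441844224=-179.89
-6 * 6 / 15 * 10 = -24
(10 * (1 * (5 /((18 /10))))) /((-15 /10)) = -500 /27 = -18.52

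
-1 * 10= -10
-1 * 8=-8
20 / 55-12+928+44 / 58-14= 288096 / 319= 903.12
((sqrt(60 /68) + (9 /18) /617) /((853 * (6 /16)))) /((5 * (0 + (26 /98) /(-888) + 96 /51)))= 986272 /3663483895315 + 116032 * sqrt(255) /5937575195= 0.00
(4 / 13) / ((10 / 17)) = 34 / 65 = 0.52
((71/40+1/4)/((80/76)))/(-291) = -513/77600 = -0.01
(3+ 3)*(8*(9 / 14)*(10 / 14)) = 22.04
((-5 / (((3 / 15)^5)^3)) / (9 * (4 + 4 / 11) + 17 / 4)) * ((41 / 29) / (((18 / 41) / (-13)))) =14671813964843750 / 99963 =146772445453.26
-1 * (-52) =52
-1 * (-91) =91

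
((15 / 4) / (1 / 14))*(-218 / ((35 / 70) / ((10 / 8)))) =-28612.50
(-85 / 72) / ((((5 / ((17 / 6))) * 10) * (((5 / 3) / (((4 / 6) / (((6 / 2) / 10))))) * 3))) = -289 / 9720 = -0.03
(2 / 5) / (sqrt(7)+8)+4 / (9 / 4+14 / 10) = 23968 / 20805 - 2*sqrt(7) / 285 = 1.13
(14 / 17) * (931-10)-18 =740.47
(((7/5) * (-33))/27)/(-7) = 11/45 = 0.24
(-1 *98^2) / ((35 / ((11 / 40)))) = -3773 / 50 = -75.46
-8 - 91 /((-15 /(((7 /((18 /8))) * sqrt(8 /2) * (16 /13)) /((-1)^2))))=5192 /135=38.46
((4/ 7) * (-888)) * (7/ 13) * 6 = -21312/ 13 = -1639.38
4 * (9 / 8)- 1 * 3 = 3 / 2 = 1.50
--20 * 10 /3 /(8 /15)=125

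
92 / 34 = 46 / 17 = 2.71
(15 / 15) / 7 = 1 / 7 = 0.14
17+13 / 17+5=387 / 17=22.76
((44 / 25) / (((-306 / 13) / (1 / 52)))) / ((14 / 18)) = -11 / 5950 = -0.00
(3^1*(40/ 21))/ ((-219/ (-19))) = 760/ 1533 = 0.50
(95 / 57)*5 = 25 / 3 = 8.33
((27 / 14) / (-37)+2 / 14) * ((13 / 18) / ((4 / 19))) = 0.31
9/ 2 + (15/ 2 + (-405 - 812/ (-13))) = -4297/ 13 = -330.54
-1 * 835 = -835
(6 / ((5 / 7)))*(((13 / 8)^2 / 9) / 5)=1183 / 2400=0.49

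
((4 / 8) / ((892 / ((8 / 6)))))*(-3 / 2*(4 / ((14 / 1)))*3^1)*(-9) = 27 / 3122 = 0.01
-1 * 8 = -8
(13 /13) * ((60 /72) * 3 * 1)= 5 /2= 2.50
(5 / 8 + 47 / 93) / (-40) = -841 / 29760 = -0.03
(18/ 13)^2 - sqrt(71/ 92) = 324/ 169 - sqrt(1633)/ 46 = 1.04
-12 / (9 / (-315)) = 420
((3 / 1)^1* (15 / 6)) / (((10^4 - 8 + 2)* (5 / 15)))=45 / 19988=0.00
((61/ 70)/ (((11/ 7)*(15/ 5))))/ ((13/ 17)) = 1037/ 4290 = 0.24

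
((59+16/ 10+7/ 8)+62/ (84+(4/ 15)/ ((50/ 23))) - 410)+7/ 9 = -347.01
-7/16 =-0.44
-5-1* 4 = -9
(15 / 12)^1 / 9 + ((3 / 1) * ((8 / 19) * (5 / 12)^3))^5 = 665453797255565 / 4791047613677568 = 0.14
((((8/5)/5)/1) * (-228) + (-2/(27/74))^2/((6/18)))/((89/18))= 208736/60075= 3.47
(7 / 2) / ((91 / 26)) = 1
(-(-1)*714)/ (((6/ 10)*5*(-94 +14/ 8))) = -952/ 369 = -2.58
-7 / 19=-0.37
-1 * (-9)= 9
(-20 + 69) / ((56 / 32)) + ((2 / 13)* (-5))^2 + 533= 94909 / 169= 561.59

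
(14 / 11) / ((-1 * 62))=-7 / 341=-0.02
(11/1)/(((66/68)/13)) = 442/3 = 147.33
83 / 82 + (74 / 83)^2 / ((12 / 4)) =1.28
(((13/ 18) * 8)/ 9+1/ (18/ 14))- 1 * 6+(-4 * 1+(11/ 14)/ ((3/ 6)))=-3974/ 567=-7.01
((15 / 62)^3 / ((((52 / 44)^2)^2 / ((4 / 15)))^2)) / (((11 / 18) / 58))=610338195720 / 24301433909311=0.03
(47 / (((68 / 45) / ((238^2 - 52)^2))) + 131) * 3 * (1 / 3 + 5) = 27094456801072 / 17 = 1593791576533.65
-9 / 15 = -3 / 5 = -0.60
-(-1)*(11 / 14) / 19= 11 / 266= 0.04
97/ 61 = 1.59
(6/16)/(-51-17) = -3/544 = -0.01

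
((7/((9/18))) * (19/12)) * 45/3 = 665/2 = 332.50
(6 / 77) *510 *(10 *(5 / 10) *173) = 2646900 / 77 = 34375.32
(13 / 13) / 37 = 1 / 37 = 0.03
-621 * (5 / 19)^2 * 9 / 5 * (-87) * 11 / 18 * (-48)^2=3423150720 / 361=9482411.97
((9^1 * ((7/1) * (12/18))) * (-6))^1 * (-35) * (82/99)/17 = 80360/187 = 429.73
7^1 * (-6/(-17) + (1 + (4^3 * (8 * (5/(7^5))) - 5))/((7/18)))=-19082514/285719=-66.79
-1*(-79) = 79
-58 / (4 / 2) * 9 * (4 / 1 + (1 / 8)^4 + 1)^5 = -940581202643663218790661 / 1152921504606846976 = -815824.15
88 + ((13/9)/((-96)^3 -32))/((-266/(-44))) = 46598960881/529533648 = 88.00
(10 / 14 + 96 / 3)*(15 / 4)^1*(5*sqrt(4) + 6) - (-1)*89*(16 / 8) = 14986 / 7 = 2140.86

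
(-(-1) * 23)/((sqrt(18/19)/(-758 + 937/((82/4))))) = -335846 * sqrt(38)/123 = -16831.66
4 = 4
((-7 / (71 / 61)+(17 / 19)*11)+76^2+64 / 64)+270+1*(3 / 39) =106114720 / 17537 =6050.90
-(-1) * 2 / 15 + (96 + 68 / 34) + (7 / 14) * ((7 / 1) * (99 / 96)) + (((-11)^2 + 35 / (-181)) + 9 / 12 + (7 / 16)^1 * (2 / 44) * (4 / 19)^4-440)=-53978033225057 / 249090346560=-216.70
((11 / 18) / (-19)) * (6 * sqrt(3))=-0.33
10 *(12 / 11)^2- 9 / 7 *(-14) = 3618 / 121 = 29.90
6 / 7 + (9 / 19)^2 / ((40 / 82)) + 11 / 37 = 3018919 / 1869980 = 1.61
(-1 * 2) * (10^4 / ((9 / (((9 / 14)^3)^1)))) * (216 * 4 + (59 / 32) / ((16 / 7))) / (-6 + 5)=22415788125 / 43904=510563.69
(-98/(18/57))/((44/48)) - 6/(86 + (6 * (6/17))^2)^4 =-870695800054837495553/2571872663284375000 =-338.55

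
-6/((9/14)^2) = -14.52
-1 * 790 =-790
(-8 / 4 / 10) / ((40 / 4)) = -0.02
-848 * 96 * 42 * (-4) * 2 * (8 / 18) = 12156928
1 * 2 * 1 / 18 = 1 / 9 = 0.11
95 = 95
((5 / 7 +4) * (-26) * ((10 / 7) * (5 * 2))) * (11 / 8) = -117975 / 49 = -2407.65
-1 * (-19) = 19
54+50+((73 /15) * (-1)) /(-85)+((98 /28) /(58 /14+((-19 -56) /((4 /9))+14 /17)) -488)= -12722046199 /33133425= -383.96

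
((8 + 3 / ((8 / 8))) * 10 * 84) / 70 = 132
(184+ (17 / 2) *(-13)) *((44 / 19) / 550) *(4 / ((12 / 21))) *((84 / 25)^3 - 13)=400876791 / 7421875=54.01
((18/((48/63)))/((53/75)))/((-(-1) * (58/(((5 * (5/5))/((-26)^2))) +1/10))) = 7875/1847156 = 0.00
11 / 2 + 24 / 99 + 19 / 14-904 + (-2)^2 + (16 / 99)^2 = -61257428 / 68607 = -892.87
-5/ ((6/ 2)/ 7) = -35/ 3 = -11.67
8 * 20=160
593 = 593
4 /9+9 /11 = 1.26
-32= -32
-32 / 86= -16 / 43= -0.37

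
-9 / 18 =-1 / 2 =-0.50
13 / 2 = 6.50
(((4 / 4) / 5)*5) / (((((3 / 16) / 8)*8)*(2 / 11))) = 29.33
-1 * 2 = -2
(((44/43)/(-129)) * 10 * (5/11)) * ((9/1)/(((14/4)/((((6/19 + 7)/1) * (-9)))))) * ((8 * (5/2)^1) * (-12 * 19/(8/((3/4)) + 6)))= -21617280/12943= -1670.19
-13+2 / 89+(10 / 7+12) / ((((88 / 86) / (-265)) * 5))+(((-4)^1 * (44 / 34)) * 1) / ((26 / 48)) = -2175061939 / 3029026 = -718.07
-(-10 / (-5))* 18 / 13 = -36 / 13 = -2.77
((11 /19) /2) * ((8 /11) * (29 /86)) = 58 /817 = 0.07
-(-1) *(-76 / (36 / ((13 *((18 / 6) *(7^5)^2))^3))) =-2822579045263100788085026809021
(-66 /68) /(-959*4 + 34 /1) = 33 /129268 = 0.00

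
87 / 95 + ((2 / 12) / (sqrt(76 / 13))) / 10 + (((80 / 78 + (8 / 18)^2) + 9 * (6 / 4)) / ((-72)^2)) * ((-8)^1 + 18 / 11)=sqrt(247) / 2280 + 5120927389 / 5704395840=0.90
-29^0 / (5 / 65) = -13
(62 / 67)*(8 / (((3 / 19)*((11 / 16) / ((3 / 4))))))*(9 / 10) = 169632 / 3685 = 46.03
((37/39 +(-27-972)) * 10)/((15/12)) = -311392/39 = -7984.41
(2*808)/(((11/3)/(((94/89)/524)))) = 113928/128249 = 0.89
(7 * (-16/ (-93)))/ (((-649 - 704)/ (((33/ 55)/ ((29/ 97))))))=-10864/ 6081735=-0.00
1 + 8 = 9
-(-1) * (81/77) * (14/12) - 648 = -646.77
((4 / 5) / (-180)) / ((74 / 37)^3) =-1 / 1800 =-0.00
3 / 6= 0.50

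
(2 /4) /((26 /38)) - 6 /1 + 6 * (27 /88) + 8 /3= -1307 /1716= -0.76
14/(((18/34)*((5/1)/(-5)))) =-26.44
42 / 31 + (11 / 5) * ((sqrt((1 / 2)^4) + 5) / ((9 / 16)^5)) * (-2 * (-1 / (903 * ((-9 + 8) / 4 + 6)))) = 1.43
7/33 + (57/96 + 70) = 74771/1056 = 70.81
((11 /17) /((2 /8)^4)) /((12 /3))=704 /17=41.41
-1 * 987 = -987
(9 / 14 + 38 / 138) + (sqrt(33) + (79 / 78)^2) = 7.69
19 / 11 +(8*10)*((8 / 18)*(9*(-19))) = -66861 / 11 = -6078.27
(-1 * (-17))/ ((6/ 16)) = 136/ 3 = 45.33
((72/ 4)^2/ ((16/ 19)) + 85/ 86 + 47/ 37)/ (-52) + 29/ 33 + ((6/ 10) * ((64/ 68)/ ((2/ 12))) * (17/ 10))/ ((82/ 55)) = -6045172927/ 2238727920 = -2.70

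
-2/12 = -0.17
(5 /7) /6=5 /42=0.12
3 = 3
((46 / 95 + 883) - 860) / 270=2231 / 25650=0.09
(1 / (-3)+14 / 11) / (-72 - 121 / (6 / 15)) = -62 / 24717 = -0.00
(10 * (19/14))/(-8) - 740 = -741.70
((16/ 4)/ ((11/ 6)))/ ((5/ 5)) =24/ 11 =2.18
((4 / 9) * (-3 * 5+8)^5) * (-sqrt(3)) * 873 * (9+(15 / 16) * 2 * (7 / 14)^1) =259214361 * sqrt(3) / 4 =112243110.83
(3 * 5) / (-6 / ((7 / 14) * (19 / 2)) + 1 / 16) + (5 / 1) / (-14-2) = -14957 / 1168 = -12.81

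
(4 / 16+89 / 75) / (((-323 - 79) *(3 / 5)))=-431 / 72360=-0.01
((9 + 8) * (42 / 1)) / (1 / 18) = 12852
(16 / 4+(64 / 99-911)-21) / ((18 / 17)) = -780368 / 891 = -875.83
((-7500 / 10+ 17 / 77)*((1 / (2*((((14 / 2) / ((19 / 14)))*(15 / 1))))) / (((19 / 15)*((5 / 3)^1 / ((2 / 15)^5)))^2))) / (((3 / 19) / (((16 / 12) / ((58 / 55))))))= -29559296 / 1911980478515625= -0.00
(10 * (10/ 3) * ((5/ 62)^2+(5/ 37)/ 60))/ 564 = 0.00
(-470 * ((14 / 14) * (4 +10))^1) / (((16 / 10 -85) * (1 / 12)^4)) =227404800 / 139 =1636005.76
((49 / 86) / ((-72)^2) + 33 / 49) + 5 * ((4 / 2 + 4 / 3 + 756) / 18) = 211.60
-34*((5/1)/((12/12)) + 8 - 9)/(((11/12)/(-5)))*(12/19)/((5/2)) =39168/209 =187.41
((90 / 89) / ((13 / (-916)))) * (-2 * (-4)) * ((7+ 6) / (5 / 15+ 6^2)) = -1978560 / 9701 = -203.95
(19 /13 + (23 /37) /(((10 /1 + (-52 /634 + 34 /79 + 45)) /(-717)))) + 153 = 97612074875 /666708809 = 146.41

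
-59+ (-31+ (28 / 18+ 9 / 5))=-86.64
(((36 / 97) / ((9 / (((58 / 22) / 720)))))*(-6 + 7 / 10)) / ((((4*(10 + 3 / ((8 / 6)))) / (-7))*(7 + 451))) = 1537 / 6157443600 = 0.00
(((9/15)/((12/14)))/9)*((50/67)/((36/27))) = 35/804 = 0.04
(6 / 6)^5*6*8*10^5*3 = 14400000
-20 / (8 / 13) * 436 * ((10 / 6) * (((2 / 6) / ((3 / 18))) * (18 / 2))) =-425100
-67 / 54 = -1.24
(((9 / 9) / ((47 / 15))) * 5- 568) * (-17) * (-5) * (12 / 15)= -1810228 / 47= -38515.49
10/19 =0.53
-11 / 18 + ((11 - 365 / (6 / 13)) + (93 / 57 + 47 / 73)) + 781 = 35339 / 12483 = 2.83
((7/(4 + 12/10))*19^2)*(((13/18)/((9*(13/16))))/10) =5054/1053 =4.80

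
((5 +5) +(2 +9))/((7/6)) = 18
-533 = -533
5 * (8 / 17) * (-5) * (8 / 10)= -160 / 17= -9.41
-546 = -546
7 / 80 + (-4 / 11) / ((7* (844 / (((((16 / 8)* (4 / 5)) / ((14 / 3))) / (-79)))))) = 62892329 / 718767280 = 0.09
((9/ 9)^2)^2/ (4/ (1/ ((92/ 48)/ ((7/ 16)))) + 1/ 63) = 63/ 1105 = 0.06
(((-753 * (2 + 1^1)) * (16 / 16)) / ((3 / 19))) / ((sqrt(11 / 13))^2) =-16908.27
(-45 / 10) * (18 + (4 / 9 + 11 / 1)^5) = -11593803625 / 13122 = -883539.37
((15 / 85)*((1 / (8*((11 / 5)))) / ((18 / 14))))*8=35 / 561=0.06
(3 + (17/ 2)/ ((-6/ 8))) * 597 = -4975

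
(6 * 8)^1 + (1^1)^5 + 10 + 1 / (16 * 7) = 6609 / 112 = 59.01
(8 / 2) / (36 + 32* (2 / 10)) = 5 / 53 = 0.09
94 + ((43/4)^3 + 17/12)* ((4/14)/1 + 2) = 246689/84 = 2936.77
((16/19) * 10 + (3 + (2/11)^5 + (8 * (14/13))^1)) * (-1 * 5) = -3985246515/39779597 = -100.18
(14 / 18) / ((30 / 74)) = 259 / 135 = 1.92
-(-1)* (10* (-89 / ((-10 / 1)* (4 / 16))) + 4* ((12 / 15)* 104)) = 3444 / 5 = 688.80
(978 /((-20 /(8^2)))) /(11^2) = -15648 /605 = -25.86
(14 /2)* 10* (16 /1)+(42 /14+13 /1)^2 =1376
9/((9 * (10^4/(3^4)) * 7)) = 81/70000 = 0.00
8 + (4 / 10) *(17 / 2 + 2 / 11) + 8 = 1071 / 55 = 19.47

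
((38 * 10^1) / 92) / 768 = 95 / 17664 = 0.01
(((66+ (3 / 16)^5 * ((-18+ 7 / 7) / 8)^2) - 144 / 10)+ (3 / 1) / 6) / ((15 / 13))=227268732691 / 5033164800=45.15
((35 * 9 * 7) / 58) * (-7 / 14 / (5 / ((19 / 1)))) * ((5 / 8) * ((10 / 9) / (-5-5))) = 4655 / 928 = 5.02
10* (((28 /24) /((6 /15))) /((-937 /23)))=-4025 /5622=-0.72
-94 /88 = -47 /44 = -1.07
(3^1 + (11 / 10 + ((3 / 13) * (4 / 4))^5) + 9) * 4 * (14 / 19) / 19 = 1361970764 / 670183865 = 2.03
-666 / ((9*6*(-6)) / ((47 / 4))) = 1739 / 72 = 24.15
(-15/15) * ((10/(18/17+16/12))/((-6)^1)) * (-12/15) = -34/61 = -0.56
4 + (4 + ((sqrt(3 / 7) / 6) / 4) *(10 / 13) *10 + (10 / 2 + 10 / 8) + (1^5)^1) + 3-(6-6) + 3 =25 *sqrt(21) / 546 + 85 / 4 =21.46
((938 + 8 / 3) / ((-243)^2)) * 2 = 5644 / 177147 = 0.03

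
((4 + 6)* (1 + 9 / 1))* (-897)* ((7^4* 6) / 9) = -143579800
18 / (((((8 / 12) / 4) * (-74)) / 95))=-5130 / 37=-138.65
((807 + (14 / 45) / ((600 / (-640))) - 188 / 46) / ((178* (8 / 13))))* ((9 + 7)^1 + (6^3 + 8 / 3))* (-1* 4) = -28508647024 / 4145175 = -6877.55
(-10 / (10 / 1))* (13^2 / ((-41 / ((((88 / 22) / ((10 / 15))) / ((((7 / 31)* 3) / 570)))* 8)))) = 47779680 / 287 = 166479.72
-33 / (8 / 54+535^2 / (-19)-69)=16929 / 7763396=0.00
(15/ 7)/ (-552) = -5/ 1288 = -0.00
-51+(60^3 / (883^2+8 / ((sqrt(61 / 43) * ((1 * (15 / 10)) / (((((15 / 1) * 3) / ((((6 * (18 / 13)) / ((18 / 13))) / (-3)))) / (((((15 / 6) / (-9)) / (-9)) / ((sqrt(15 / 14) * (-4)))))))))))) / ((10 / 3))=-13213011824499777 / 259501676612827 - 503884800 * sqrt(550830) / 259501676612827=-50.92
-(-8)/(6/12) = 16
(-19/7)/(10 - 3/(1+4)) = -95/329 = -0.29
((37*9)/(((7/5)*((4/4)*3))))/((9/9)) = 555/7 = 79.29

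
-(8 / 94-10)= 466 / 47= 9.91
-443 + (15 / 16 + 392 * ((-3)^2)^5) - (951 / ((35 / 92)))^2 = 331199011351 / 19600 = 16897908.74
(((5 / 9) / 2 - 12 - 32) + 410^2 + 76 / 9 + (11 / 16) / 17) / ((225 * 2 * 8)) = 411422539 / 8812800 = 46.68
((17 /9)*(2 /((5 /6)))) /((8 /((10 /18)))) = 17 /54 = 0.31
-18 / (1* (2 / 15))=-135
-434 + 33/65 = -28177/65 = -433.49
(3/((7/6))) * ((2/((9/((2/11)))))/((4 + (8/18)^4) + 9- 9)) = 13122/510125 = 0.03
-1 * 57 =-57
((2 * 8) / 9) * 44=704 / 9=78.22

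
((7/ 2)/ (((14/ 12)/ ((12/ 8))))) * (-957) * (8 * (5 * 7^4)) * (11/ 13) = -4549558860/ 13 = -349966066.15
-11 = -11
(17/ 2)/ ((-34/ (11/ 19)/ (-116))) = 319/ 19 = 16.79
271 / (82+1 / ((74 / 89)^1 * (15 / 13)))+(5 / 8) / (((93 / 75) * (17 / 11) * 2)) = 2663173295 / 777236464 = 3.43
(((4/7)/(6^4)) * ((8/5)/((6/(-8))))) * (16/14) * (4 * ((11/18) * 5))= -1408/107163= -0.01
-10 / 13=-0.77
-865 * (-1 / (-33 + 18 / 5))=-4325 / 147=-29.42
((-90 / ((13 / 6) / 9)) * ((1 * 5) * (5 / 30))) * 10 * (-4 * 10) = 1620000 / 13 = 124615.38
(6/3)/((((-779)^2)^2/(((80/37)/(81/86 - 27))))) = -13760/30534682692382677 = -0.00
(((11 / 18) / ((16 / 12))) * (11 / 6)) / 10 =121 / 1440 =0.08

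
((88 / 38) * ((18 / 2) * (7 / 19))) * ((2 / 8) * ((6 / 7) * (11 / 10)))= 3267 / 1805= 1.81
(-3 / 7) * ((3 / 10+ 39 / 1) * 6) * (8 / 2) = -14148 / 35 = -404.23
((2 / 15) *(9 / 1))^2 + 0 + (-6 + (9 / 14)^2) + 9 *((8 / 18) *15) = 273681 / 4900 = 55.85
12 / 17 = 0.71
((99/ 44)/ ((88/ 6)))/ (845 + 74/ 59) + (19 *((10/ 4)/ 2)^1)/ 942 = 35033971/ 1379638128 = 0.03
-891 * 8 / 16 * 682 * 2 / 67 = -607662 / 67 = -9069.58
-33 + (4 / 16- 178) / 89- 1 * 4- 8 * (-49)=353.00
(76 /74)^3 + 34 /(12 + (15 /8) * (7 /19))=367622792 /97709637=3.76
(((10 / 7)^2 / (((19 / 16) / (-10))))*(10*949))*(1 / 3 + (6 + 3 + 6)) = -6984640000 / 2793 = -2500766.20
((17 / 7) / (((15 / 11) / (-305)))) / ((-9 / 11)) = 125477 / 189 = 663.90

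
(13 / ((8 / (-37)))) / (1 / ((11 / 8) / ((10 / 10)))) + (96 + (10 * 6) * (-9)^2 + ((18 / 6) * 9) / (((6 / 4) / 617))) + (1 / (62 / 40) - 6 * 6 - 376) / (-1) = 32519115 / 1984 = 16390.68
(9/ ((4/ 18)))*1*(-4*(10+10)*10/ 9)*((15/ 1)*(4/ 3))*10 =-720000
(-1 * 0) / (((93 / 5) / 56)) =0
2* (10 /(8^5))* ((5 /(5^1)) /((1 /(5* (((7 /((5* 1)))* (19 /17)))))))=665 /139264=0.00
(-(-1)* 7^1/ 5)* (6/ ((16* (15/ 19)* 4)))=0.17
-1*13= -13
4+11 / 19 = 4.58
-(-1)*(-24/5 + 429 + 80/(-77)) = 423.16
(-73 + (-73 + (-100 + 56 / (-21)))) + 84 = -494 / 3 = -164.67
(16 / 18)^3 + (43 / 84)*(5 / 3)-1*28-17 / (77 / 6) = -6235067 / 224532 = -27.77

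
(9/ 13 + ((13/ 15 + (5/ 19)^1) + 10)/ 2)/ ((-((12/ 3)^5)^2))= -23183/ 3884974080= -0.00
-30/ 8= -15/ 4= -3.75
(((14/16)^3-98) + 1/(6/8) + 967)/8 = 1337861/12288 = 108.88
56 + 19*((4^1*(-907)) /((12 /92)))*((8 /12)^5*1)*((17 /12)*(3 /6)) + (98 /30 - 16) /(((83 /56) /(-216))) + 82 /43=-1849181129518 /39027015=-47382.08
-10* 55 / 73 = -550 / 73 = -7.53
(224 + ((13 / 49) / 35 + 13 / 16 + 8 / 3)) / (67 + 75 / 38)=355807471 / 107880360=3.30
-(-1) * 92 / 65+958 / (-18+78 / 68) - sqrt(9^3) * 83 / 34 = -153657821 / 1266330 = -121.34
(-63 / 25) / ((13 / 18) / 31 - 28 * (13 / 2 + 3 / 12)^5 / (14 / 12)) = 2249856 / 300250858175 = 0.00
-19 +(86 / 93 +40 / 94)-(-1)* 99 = 355582 / 4371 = 81.35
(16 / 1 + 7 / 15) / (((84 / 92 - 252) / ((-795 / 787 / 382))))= 301093 / 1736161350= 0.00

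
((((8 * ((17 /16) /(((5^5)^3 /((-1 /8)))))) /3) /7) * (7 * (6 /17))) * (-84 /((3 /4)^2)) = 56 /91552734375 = 0.00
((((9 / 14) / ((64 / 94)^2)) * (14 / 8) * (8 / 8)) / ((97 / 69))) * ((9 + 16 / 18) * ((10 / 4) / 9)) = 22609115 / 4767744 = 4.74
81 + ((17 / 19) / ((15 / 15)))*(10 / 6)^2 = 83.49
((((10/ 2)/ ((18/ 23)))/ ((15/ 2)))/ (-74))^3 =-12167/ 7976023992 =-0.00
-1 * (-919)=919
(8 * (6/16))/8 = 3/8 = 0.38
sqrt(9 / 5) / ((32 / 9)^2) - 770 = -770 + 243 * sqrt(5) / 5120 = -769.89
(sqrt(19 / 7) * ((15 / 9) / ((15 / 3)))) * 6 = 2 * sqrt(133) / 7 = 3.30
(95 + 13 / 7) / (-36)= -113 / 42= -2.69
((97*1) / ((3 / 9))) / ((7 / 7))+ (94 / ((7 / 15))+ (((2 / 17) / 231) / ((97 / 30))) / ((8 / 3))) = 125050281 / 253946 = 492.43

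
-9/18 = -1/2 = -0.50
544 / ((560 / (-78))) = -2652 / 35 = -75.77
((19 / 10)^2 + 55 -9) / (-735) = -0.07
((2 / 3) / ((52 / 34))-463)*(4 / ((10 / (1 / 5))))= -37.01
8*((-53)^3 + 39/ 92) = -27393290/ 23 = -1191012.61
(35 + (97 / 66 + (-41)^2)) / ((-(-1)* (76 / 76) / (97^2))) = 1066538377 / 66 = 16159672.38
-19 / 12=-1.58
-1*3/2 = -3/2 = -1.50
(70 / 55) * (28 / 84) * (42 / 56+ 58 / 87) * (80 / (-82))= -2380 / 4059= -0.59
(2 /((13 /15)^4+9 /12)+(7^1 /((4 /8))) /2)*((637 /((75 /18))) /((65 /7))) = 95248986 /678875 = 140.30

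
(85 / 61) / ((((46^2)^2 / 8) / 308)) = 13090 / 17070301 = 0.00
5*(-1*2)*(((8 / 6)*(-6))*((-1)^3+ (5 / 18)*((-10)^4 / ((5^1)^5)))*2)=-160 / 9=-17.78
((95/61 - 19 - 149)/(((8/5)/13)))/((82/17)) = -11219065/40016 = -280.36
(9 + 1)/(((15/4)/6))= 16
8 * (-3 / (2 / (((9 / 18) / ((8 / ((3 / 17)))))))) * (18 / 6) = -27 / 68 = -0.40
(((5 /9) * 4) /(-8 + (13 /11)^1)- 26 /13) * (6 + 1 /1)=-2198 /135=-16.28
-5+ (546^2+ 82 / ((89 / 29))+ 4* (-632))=26309265 / 89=295609.72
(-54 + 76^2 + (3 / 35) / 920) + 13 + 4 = 184795803 / 32200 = 5739.00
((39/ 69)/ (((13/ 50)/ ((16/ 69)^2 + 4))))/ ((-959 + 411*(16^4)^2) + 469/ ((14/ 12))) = 965000/ 193298151306514797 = 0.00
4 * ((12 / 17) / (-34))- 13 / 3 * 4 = -15100 / 867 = -17.42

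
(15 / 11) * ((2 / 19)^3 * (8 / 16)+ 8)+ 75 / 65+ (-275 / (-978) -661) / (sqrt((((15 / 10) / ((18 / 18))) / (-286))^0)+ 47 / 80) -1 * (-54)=-21327872952281 / 60912920211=-350.14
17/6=2.83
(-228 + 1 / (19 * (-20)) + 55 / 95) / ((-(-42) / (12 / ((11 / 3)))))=-259263 / 14630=-17.72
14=14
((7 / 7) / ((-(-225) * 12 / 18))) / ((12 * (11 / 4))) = 0.00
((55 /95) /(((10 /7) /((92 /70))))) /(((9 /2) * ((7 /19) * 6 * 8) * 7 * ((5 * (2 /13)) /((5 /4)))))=3289 /2116800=0.00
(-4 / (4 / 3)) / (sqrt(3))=-sqrt(3)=-1.73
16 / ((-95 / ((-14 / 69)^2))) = -3136 / 452295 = -0.01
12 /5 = 2.40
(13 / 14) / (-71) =-0.01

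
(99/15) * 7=231/5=46.20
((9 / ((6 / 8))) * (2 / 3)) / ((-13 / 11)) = -88 / 13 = -6.77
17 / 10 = 1.70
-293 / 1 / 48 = -293 / 48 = -6.10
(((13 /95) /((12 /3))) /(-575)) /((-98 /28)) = 13 /764750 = 0.00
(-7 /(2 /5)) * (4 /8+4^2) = -1155 /4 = -288.75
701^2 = 491401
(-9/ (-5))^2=81/ 25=3.24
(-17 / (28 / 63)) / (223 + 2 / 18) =-1377 / 8032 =-0.17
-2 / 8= -1 / 4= -0.25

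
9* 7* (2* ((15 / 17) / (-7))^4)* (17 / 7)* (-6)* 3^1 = -16402500 / 11796113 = -1.39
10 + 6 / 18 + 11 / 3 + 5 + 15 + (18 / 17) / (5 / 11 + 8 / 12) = 21980 / 629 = 34.94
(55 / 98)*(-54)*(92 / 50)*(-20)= 54648 / 49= 1115.27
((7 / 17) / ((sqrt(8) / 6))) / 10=21 * sqrt(2) / 340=0.09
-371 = -371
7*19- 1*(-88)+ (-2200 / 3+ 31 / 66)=-11261 / 22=-511.86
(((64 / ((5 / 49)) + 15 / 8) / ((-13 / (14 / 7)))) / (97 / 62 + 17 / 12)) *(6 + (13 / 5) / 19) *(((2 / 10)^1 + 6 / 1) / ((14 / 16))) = -338349548856 / 239682625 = -1411.66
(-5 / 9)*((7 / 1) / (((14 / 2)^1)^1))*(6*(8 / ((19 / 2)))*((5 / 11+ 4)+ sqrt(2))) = -7840 / 627 - 160*sqrt(2) / 57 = -16.47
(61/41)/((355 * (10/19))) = 1159/145550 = 0.01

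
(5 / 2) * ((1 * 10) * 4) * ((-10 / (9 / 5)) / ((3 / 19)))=-95000 / 27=-3518.52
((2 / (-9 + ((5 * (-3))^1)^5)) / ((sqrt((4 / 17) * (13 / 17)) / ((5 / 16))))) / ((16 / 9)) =-85 * sqrt(13) / 280803328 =-0.00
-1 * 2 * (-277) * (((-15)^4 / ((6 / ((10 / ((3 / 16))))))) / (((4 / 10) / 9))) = 5609250000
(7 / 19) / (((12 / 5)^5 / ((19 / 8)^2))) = 415625 / 15925248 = 0.03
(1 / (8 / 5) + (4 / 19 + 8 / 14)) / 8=1497 / 8512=0.18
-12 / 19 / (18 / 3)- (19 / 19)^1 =-21 / 19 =-1.11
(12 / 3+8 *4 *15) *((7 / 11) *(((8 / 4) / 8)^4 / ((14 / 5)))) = 55 / 128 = 0.43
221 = 221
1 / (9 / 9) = 1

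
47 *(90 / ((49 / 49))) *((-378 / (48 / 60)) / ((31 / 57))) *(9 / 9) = -113924475 / 31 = -3674983.06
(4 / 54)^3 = 8 / 19683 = 0.00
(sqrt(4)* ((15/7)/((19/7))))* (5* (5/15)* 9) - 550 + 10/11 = -109810/209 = -525.41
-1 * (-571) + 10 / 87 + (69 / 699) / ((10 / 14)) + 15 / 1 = 59419687 / 101355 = 586.25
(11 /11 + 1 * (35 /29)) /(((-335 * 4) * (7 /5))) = -16 /13601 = -0.00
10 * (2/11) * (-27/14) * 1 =-270/77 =-3.51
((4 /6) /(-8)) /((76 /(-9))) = 3 /304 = 0.01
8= 8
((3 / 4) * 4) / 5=3 / 5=0.60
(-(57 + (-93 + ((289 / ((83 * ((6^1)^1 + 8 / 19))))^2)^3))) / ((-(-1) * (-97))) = -38781374373578906895585095 / 104568113387552735670033472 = -0.37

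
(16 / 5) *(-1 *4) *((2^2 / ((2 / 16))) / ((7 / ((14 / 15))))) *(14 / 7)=-8192 / 75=-109.23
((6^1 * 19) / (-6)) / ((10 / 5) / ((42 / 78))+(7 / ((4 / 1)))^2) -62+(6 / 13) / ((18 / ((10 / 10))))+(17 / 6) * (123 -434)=-18667273 / 19734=-945.94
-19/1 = -19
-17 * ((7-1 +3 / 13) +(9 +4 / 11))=-37910 / 143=-265.10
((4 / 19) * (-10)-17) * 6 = -2178 / 19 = -114.63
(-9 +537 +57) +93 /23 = 13548 /23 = 589.04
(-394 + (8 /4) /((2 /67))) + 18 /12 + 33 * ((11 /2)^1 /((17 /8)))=-8163 /34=-240.09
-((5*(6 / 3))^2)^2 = -10000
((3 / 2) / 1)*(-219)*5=-3285 / 2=-1642.50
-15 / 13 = -1.15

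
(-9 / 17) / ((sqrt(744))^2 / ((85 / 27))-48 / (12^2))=-135 / 60179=-0.00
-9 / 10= -0.90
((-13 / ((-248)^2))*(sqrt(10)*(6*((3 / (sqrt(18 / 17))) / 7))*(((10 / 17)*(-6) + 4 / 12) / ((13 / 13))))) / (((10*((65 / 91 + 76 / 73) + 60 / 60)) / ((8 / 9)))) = 0.00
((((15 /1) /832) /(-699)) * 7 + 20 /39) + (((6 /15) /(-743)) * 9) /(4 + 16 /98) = 18785970677 /36728927040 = 0.51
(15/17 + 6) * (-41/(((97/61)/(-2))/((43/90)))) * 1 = 169.56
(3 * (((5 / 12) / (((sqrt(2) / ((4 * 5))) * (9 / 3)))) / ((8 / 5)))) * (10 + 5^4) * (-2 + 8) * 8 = 79375 * sqrt(2) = 112253.20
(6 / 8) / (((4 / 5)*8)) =15 / 128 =0.12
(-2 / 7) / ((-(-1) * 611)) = -2 / 4277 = -0.00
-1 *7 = -7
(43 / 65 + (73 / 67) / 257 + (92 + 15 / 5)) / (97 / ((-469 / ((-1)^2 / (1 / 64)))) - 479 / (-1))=0.21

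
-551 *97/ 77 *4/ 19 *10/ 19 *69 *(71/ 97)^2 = -403481640/ 141911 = -2843.20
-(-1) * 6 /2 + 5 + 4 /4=9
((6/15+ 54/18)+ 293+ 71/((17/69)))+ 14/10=49808/85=585.98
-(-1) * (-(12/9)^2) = -16/9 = -1.78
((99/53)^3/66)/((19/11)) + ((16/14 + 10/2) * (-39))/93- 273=-338237909839/1227639742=-275.52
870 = 870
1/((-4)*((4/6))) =-0.38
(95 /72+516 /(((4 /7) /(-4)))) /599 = -259969 /43128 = -6.03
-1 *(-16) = 16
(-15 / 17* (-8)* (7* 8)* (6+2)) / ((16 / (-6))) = -20160 / 17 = -1185.88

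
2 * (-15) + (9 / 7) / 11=-2301 / 77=-29.88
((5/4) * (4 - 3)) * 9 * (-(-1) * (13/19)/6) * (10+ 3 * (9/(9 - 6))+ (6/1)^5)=1520025/152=10000.16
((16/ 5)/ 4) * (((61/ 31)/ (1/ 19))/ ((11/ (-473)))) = -199348/ 155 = -1286.12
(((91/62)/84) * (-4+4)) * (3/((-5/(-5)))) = 0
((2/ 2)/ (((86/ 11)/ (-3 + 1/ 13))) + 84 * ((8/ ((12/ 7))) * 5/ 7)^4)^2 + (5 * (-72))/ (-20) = 24496748047499131/ 227798649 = 107536845.17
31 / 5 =6.20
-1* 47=-47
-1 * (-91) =91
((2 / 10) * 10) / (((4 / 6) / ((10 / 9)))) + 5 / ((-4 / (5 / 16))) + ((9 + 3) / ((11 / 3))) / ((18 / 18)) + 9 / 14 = 101393 / 14784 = 6.86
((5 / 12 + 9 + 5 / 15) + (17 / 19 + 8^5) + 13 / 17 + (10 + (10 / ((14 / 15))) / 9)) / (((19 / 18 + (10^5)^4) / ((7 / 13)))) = 0.00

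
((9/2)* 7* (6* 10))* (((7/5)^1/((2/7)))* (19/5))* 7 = 1231713/5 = 246342.60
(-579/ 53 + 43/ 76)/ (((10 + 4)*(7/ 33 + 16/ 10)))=-6884625/ 16861208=-0.41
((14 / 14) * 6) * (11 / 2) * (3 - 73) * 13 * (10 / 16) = -75075 / 4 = -18768.75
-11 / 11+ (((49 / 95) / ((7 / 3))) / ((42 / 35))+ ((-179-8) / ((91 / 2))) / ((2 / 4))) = -31245 / 3458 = -9.04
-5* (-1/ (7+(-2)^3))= -5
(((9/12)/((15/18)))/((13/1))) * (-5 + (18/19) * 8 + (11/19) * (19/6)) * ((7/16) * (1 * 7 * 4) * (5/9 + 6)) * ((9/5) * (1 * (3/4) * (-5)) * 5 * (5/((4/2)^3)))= -65437785/126464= -517.44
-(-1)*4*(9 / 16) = 9 / 4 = 2.25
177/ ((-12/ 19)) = -1121/ 4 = -280.25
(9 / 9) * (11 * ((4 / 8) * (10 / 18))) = 55 / 18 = 3.06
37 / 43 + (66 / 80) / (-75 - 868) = 1394221 / 1621960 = 0.86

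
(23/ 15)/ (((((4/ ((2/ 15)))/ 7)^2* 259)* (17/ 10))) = 161/ 849150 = 0.00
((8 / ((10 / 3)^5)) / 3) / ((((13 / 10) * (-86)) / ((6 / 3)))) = -0.00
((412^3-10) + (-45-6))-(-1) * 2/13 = 909148073/13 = 69934467.15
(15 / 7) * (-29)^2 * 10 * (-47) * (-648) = 3842024400 / 7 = 548860628.57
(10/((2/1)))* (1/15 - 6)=-89/3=-29.67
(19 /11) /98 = 19 /1078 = 0.02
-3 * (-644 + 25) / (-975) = -619 / 325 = -1.90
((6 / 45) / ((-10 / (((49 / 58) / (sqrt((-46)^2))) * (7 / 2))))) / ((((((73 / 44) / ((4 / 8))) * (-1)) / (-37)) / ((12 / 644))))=-19943 / 111989300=-0.00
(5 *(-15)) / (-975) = 1 / 13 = 0.08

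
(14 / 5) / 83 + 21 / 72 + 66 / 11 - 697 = -6879119 / 9960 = -690.67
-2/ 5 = -0.40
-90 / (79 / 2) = -180 / 79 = -2.28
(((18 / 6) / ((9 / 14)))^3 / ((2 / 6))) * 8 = 21952 / 9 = 2439.11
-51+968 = 917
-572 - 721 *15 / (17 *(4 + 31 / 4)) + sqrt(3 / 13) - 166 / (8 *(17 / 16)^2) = -8754560 / 13583 + sqrt(39) / 13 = -644.04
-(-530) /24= 22.08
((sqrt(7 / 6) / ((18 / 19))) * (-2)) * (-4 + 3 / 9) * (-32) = -3344 * sqrt(42) / 81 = -267.55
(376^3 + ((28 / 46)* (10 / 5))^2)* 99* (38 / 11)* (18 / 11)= 15737115958848 / 529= 29748801434.50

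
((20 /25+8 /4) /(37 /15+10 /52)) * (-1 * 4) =-4368 /1037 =-4.21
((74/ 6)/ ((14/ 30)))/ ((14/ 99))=18315/ 98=186.89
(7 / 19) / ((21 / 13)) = 13 / 57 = 0.23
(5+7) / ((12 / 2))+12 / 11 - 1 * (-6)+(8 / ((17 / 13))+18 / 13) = 40338 / 2431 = 16.59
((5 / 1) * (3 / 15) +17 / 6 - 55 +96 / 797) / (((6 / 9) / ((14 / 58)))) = -1708721 / 92452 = -18.48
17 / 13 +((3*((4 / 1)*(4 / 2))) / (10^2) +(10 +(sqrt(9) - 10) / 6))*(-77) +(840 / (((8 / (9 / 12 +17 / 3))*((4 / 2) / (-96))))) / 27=-11086433 / 5850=-1895.12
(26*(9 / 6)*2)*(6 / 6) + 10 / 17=1336 / 17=78.59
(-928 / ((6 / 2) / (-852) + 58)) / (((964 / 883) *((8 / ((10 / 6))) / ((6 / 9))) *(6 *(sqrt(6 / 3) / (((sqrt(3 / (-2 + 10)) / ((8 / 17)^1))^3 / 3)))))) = -44661552805 *sqrt(3) / 438996160512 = -0.18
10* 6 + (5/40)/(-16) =7679/128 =59.99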